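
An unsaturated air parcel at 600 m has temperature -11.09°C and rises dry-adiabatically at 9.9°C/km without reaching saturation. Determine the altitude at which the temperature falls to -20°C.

1500 m

Height above start = (-11.09 − (-20)) / 9.9 = 0.9 km
Altitude = 600 m + 900 m = 1500 m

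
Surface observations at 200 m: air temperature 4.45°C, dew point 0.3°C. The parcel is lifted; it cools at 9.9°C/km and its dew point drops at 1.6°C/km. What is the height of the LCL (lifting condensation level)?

T and T_d converge at 9.9 − 1.6 = 8.3°C per km
Height above start = (4.45 − 0.3) / 8.3 = 0.5 km
LCL altitude = 200 m + 500 m = 700 m

700 m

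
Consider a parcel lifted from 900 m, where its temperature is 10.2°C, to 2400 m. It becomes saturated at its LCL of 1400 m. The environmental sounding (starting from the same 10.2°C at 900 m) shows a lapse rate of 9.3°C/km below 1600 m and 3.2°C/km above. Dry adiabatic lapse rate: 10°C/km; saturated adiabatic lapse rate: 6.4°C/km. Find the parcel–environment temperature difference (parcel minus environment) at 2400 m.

-2.33°C (parcel cooler than environment)

Parcel:
  900–1400 m, dry: Δz = 0.5 km ⇒ ΔT = -5°C; T = 5.2°C
  1400–2400 m, saturated: Δz = 1 km ⇒ ΔT = -6.4°C; T = -1.2°C
Environment:
  900–1600 m, environment, lower layer: Δz = 0.7 km ⇒ ΔT = -6.51°C; T = 3.69°C
  1600–2400 m, environment, upper layer: Δz = 0.8 km ⇒ ΔT = -2.56°C; T = 1.13°C
T_parcel − T_env = -1.2 − 1.13 = -2.33°C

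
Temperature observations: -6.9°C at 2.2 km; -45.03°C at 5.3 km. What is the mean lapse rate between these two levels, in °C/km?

Γ = −ΔT/Δz = (-6.9 − (-45.03)) / (5300 − 2200) m
  = 38.13°C / 3.1 km = 12.3°C/km

12.3°C/km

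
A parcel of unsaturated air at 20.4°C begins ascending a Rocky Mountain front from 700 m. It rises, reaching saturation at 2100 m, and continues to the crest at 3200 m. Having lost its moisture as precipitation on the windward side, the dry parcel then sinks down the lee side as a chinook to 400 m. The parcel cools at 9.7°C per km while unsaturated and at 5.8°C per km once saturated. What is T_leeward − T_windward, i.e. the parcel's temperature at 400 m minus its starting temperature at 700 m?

From 700 m to 2100 m (dry): cools by 9.7 × 1.4 = 13.58°C, giving 6.82°C.
From 2100 m to 3200 m (saturated): cools by 5.8 × 1.1 = 6.38°C, giving 0.44°C.
From 3200 m to 400 m (dry descent): warms by 9.7 × 2.8 = 27.16°C, giving 27.6°C.
Net change vs windward start: 27.6 − 20.4 = +7.2°C

+7.2°C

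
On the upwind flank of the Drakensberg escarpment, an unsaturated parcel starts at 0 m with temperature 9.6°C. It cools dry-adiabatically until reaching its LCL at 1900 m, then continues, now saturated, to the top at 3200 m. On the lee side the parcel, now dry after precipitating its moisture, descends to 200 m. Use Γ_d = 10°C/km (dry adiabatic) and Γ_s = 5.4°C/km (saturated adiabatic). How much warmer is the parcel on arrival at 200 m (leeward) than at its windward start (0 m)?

+3.98°C

From 0 m to 1900 m (dry): cools by 10 × 1.9 = 19°C, giving -9.4°C.
From 1900 m to 3200 m (saturated): cools by 5.4 × 1.3 = 7.02°C, giving -16.42°C.
From 3200 m to 200 m (dry descent): warms by 10 × 3 = 30°C, giving 13.58°C.
Net change vs windward start: 13.58 − 9.6 = +3.98°C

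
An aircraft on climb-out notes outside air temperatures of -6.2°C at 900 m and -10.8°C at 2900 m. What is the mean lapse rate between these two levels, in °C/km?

2.3°C/km

Γ = −ΔT/Δz = (-6.2 − (-10.8)) / (2900 − 900) m
  = 4.6°C / 2 km = 2.3°C/km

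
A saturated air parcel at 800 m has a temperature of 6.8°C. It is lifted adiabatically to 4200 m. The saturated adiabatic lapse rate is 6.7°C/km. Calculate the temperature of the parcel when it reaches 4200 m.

800–4200 m, saturated adiabatic: Δz = 3.4 km ⇒ ΔT = -22.78°C; T = -15.98°C

-15.98°C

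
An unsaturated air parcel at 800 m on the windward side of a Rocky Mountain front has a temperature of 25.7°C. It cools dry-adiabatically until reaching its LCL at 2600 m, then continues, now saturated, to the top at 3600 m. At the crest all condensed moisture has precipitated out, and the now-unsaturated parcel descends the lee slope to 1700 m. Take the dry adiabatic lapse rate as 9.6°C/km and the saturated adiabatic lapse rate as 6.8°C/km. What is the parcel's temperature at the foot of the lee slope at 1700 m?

19.86°C

800–2600 m, dry: Δz = 1.8 km ⇒ ΔT = -17.28°C; T = 8.42°C
2600–3600 m, saturated: Δz = 1 km ⇒ ΔT = -6.8°C; T = 1.62°C
3600–1700 m, dry descent: Δz = 1.9 km ⇒ ΔT = +18.24°C; T = 19.86°C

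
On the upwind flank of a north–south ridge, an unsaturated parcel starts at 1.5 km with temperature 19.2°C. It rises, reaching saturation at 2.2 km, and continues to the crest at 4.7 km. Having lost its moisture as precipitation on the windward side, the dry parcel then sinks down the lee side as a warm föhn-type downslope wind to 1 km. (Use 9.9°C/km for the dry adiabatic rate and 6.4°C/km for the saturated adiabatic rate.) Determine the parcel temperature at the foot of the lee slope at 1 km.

32.9°C

Dry to 2200 m: -9.9 × 0.7 km = -6.93°C, so T = 12.27°C.
Saturated to 4700 m: -6.4 × 2.5 km = -16°C, so T = -3.73°C.
Dry descent to 1000 m: +9.9 × 3.7 km = +36.63°C, so T = 32.9°C.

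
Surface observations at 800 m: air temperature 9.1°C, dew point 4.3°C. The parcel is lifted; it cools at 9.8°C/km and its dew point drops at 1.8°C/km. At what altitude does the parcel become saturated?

1400 m

T and T_d converge at 9.8 − 1.8 = 8°C per km
Height above start = (9.1 − 4.3) / 8 = 0.6 km
LCL altitude = 800 m + 600 m = 1400 m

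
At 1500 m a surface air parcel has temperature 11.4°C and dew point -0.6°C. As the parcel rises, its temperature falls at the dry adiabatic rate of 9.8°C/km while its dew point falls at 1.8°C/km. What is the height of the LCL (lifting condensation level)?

T and T_d converge at 9.8 − 1.8 = 8°C per km
Height above start = (11.4 − (-0.6)) / 8 = 1.5 km
LCL altitude = 1500 m + 1500 m = 3000 m

3000 m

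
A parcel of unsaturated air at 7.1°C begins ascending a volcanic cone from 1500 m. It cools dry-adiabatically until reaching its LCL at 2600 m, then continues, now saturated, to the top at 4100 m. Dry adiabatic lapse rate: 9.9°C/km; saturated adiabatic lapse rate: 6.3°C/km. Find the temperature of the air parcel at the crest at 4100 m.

-13.24°C

1500 → 2600 m (dry, 9.9°C/km): ΔT = -9.9 × 1.1 = -10.89°C → T = -3.79°C
2600 → 4100 m (saturated, 6.3°C/km): ΔT = -6.3 × 1.5 = -9.45°C → T = -13.24°C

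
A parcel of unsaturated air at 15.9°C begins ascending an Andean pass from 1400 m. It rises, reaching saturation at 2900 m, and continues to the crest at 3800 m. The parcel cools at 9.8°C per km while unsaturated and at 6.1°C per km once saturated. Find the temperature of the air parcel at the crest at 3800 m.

-4.29°C

From 1400 m to 2900 m (dry): cools by 9.8 × 1.5 = 14.7°C, giving 1.2°C.
From 2900 m to 3800 m (saturated): cools by 6.1 × 0.9 = 5.49°C, giving -4.29°C.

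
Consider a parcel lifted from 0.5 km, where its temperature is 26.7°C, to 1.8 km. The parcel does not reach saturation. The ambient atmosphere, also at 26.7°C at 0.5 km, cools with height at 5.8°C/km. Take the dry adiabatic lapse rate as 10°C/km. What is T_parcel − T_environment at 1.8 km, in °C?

-5.46°C (parcel cooler than environment)

Parcel:
  Dry to 1800 m: -10 × 1.3 km = -13°C, so T = 13.7°C.
Environment:
  Environment to 1800 m: -5.8 × 1.3 km = -7.54°C, so T = 19.16°C.
T_parcel − T_env = 13.7 − 19.16 = -5.46°C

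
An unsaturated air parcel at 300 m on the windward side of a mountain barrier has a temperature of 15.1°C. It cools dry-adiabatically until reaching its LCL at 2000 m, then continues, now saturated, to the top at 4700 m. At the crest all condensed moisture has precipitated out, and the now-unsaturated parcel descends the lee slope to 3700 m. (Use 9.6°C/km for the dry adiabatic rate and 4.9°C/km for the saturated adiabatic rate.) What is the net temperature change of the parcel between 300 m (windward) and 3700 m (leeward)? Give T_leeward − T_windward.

-19.95°C

300–2000 m, dry: Δz = 1.7 km ⇒ ΔT = -16.32°C; T = -1.22°C
2000–4700 m, saturated: Δz = 2.7 km ⇒ ΔT = -13.23°C; T = -14.45°C
4700–3700 m, dry descent: Δz = 1 km ⇒ ΔT = +9.6°C; T = -4.85°C
Net change vs windward start: -4.85 − 15.1 = -19.95°C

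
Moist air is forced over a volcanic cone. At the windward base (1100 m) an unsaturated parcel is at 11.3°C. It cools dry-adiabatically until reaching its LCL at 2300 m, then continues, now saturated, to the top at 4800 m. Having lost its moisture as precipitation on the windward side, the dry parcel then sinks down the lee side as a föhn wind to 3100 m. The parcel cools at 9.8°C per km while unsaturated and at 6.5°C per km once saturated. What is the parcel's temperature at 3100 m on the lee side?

-0.05°C

1100–2300 m, dry: Δz = 1.2 km ⇒ ΔT = -11.76°C; T = -0.46°C
2300–4800 m, saturated: Δz = 2.5 km ⇒ ΔT = -16.25°C; T = -16.71°C
4800–3100 m, dry descent: Δz = 1.7 km ⇒ ΔT = +16.66°C; T = -0.05°C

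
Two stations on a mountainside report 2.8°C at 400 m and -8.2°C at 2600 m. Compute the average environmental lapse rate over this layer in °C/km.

5°C/km

Γ = −ΔT/Δz = (2.8 − (-8.2)) / (2600 − 400) m
  = 11°C / 2.2 km = 5°C/km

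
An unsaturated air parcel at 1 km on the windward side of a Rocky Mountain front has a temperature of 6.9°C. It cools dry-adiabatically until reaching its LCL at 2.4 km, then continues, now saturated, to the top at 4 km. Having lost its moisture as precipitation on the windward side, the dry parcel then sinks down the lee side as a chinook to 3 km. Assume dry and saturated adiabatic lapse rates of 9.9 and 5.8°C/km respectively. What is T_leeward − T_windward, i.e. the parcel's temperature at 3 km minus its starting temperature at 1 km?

-13.24°C

From 1000 m to 2400 m (dry): cools by 9.9 × 1.4 = 13.86°C, giving -6.96°C.
From 2400 m to 4000 m (saturated): cools by 5.8 × 1.6 = 9.28°C, giving -16.24°C.
From 4000 m to 3000 m (dry descent): warms by 9.9 × 1 = 9.9°C, giving -6.34°C.
Net change vs windward start: -6.34 − 6.9 = -13.24°C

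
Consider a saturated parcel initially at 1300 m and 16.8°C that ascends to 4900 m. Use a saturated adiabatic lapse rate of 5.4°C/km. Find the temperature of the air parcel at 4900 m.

1300 → 4900 m (saturated adiabatic, 5.4°C/km): ΔT = -5.4 × 3.6 = -19.44°C → T = -2.64°C

-2.64°C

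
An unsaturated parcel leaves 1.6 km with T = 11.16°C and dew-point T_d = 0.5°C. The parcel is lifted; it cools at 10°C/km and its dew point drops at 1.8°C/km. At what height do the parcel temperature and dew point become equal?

2.9 km

T and T_d converge at 10 − 1.8 = 8.2°C per km
Height above start = (11.16 − 0.5) / 8.2 = 1.3 km
LCL altitude = 1600 m + 1300 m = 2900 m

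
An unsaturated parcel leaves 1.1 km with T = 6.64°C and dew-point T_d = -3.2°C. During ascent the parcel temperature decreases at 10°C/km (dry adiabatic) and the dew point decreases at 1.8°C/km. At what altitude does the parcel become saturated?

T and T_d converge at 10 − 1.8 = 8.2°C per km
Height above start = (6.64 − (-3.2)) / 8.2 = 1.2 km
LCL altitude = 1100 m + 1200 m = 2300 m

2.3 km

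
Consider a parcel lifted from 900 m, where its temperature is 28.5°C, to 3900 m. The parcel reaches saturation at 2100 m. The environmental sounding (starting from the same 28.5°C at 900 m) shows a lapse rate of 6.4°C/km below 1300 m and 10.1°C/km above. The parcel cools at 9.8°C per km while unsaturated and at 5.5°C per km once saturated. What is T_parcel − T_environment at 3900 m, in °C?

+7.16°C (parcel warmer than environment)

Parcel:
  Dry to 2100 m: -9.8 × 1.2 km = -11.76°C, so T = 16.74°C.
  Saturated to 3900 m: -5.5 × 1.8 km = -9.9°C, so T = 6.84°C.
Environment:
  Environment, lower layer to 1300 m: -6.4 × 0.4 km = -2.56°C, so T = 25.94°C.
  Environment, upper layer to 3900 m: -10.1 × 2.6 km = -26.26°C, so T = -0.32°C.
T_parcel − T_env = 6.84 − (-0.32) = +7.16°C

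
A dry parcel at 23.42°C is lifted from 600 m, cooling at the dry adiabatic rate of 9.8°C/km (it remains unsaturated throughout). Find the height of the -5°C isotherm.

3500 m

Height above start = (23.42 − (-5)) / 9.8 = 2.9 km
Altitude = 600 m + 2900 m = 3500 m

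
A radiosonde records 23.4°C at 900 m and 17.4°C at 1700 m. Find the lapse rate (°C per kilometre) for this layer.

Γ = −ΔT/Δz = (23.4 − 17.4) / (1700 − 900) m
  = 6°C / 0.8 km = 7.5°C/km

7.5°C/km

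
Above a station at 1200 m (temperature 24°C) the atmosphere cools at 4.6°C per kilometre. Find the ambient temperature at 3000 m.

1200–3000 m, environmental: Δz = 1.8 km ⇒ ΔT = -8.28°C; T = 15.72°C

15.72°C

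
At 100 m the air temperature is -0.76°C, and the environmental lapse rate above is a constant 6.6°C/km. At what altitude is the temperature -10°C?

1500 m

Height above start = (-0.76 − (-10)) / 6.6 = 1.4 km
Altitude = 100 m + 1400 m = 1500 m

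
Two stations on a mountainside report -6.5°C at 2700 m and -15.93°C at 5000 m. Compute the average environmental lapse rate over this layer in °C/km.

4.1°C/km

Γ = −ΔT/Δz = (-6.5 − (-15.93)) / (5000 − 2700) m
  = 9.43°C / 2.3 km = 4.1°C/km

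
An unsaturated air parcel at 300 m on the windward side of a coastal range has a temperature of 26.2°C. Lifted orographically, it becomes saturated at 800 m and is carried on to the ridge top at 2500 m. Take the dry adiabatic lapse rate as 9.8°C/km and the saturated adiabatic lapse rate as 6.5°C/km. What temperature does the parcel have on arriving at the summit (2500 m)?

10.25°C

300 → 800 m (dry, 9.8°C/km): ΔT = -9.8 × 0.5 = -4.9°C → T = 21.3°C
800 → 2500 m (saturated, 6.5°C/km): ΔT = -6.5 × 1.7 = -11.05°C → T = 10.25°C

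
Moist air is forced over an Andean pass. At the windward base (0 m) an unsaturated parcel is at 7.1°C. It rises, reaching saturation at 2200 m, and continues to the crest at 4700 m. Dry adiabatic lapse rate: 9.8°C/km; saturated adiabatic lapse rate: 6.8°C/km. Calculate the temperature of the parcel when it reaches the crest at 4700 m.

0–2200 m, dry: Δz = 2.2 km ⇒ ΔT = -21.56°C; T = -14.46°C
2200–4700 m, saturated: Δz = 2.5 km ⇒ ΔT = -17°C; T = -31.46°C

-31.46°C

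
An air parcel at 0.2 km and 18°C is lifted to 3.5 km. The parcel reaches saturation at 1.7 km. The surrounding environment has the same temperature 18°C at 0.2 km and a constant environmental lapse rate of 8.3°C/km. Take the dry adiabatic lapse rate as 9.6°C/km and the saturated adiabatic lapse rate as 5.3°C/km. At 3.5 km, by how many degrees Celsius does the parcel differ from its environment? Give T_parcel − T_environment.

+3.45°C (parcel warmer than environment)

Parcel:
  From 200 m to 1700 m (dry): cools by 9.6 × 1.5 = 14.4°C, giving 3.6°C.
  From 1700 m to 3500 m (saturated): cools by 5.3 × 1.8 = 9.54°C, giving -5.94°C.
Environment:
  From 200 m to 3500 m (environment): cools by 8.3 × 3.3 = 27.39°C, giving -9.39°C.
T_parcel − T_env = -5.94 − (-9.39) = +3.45°C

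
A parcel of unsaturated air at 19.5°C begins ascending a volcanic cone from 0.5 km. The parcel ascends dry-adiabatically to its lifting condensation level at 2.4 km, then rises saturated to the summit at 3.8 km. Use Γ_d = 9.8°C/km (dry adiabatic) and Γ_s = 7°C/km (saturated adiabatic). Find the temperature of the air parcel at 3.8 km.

-8.92°C

From 500 m to 2400 m (dry): cools by 9.8 × 1.9 = 18.62°C, giving 0.88°C.
From 2400 m to 3800 m (saturated): cools by 7 × 1.4 = 9.8°C, giving -8.92°C.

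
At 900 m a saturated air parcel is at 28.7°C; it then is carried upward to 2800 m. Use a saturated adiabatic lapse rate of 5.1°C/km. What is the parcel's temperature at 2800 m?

19.01°C

900–2800 m, saturated adiabatic: Δz = 1.9 km ⇒ ΔT = -9.69°C; T = 19.01°C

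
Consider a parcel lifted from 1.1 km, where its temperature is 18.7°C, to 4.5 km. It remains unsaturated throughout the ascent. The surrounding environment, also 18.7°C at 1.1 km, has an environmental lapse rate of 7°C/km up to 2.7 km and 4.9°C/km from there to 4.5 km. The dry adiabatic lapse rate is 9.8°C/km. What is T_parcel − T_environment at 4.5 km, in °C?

-13.3°C (parcel cooler than environment)

Parcel:
  From 1100 m to 4500 m (dry): cools by 9.8 × 3.4 = 33.32°C, giving -14.62°C.
Environment:
  From 1100 m to 2700 m (environment, lower layer): cools by 7 × 1.6 = 11.2°C, giving 7.5°C.
  From 2700 m to 4500 m (environment, upper layer): cools by 4.9 × 1.8 = 8.82°C, giving -1.32°C.
T_parcel − T_env = -14.62 − (-1.32) = -13.3°C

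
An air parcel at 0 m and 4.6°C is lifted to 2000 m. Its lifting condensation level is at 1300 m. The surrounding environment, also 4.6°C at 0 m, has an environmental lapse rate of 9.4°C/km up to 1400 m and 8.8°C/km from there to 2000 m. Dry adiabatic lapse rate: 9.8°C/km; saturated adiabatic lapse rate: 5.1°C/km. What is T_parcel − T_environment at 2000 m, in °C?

+2.13°C (parcel warmer than environment)

Parcel:
  From 0 m to 1300 m (dry): cools by 9.8 × 1.3 = 12.74°C, giving -8.14°C.
  From 1300 m to 2000 m (saturated): cools by 5.1 × 0.7 = 3.57°C, giving -11.71°C.
Environment:
  From 0 m to 1400 m (environment, lower layer): cools by 9.4 × 1.4 = 13.16°C, giving -8.56°C.
  From 1400 m to 2000 m (environment, upper layer): cools by 8.8 × 0.6 = 5.28°C, giving -13.84°C.
T_parcel − T_env = -11.71 − (-13.84) = +2.13°C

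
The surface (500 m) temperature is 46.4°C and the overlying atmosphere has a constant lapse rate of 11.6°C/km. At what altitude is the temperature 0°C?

Height above start = (46.4 − 0) / 11.6 = 4 km
Altitude = 500 m + 4000 m = 4500 m

4500 m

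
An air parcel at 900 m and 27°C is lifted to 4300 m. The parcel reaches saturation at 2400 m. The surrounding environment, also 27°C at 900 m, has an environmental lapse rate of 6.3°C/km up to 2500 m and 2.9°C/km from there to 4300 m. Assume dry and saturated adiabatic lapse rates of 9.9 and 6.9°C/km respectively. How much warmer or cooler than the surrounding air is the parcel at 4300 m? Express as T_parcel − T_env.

-12.66°C (parcel cooler than environment)

Parcel:
  Dry to 2400 m: -9.9 × 1.5 km = -14.85°C, so T = 12.15°C.
  Saturated to 4300 m: -6.9 × 1.9 km = -13.11°C, so T = -0.96°C.
Environment:
  Environment, lower layer to 2500 m: -6.3 × 1.6 km = -10.08°C, so T = 16.92°C.
  Environment, upper layer to 4300 m: -2.9 × 1.8 km = -5.22°C, so T = 11.7°C.
T_parcel − T_env = -0.96 − 11.7 = -12.66°C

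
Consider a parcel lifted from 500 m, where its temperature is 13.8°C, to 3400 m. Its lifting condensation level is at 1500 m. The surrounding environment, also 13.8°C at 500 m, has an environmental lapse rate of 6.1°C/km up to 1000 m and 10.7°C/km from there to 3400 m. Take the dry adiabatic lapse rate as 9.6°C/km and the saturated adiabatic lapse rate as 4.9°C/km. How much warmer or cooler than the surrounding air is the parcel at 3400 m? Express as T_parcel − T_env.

+9.82°C (parcel warmer than environment)

Parcel:
  500 → 1500 m (dry, 9.6°C/km): ΔT = -9.6 × 1 = -9.6°C → T = 4.2°C
  1500 → 3400 m (saturated, 4.9°C/km): ΔT = -4.9 × 1.9 = -9.31°C → T = -5.11°C
Environment:
  500 → 1000 m (environment, lower layer, 6.1°C/km): ΔT = -6.1 × 0.5 = -3.05°C → T = 10.75°C
  1000 → 3400 m (environment, upper layer, 10.7°C/km): ΔT = -10.7 × 2.4 = -25.68°C → T = -14.93°C
T_parcel − T_env = -5.11 − (-14.93) = +9.82°C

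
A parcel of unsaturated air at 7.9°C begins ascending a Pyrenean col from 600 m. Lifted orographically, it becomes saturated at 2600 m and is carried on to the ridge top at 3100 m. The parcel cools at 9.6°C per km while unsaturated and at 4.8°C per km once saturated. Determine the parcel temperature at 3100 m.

600 → 2600 m (dry, 9.6°C/km): ΔT = -9.6 × 2 = -19.2°C → T = -11.3°C
2600 → 3100 m (saturated, 4.8°C/km): ΔT = -4.8 × 0.5 = -2.4°C → T = -13.7°C

-13.7°C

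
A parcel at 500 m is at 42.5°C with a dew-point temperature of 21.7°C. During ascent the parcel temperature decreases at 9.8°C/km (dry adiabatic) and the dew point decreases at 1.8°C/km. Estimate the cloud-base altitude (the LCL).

3100 m

T and T_d converge at 9.8 − 1.8 = 8°C per km
Height above start = (42.5 − 21.7) / 8 = 2.6 km
LCL altitude = 500 m + 2600 m = 3100 m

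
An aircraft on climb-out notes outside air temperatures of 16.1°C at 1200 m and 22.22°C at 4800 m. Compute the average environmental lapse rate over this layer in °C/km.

-1.7°C/km

Γ = −ΔT/Δz = (16.1 − 22.22) / (4800 − 1200) m
  = -6.12°C / 3.6 km = -1.7°C/km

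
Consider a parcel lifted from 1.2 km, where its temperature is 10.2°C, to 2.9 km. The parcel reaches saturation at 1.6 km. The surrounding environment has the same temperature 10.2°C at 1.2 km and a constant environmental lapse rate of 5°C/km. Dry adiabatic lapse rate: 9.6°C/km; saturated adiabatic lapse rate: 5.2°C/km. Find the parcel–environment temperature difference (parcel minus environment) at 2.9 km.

Parcel:
  1200–1600 m, dry: Δz = 0.4 km ⇒ ΔT = -3.84°C; T = 6.36°C
  1600–2900 m, saturated: Δz = 1.3 km ⇒ ΔT = -6.76°C; T = -0.4°C
Environment:
  1200–2900 m, environment: Δz = 1.7 km ⇒ ΔT = -8.5°C; T = 1.7°C
T_parcel − T_env = -0.4 − 1.7 = -2.1°C

-2.1°C (parcel cooler than environment)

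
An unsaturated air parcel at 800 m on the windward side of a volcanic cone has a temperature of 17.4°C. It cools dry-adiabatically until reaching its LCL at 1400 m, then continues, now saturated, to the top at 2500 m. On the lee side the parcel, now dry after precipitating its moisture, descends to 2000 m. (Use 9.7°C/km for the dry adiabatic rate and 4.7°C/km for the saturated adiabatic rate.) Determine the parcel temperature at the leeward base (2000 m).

11.26°C

800–1400 m, dry: Δz = 0.6 km ⇒ ΔT = -5.82°C; T = 11.58°C
1400–2500 m, saturated: Δz = 1.1 km ⇒ ΔT = -5.17°C; T = 6.41°C
2500–2000 m, dry descent: Δz = 0.5 km ⇒ ΔT = +4.85°C; T = 11.26°C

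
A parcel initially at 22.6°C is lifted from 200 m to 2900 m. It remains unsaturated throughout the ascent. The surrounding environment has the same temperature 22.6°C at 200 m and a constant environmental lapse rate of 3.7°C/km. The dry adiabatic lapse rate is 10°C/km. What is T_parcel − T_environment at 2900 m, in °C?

-17.01°C (parcel cooler than environment)

Parcel:
  Dry to 2900 m: -10 × 2.7 km = -27°C, so T = -4.4°C.
Environment:
  Environment to 2900 m: -3.7 × 2.7 km = -9.99°C, so T = 12.61°C.
T_parcel − T_env = -4.4 − 12.61 = -17.01°C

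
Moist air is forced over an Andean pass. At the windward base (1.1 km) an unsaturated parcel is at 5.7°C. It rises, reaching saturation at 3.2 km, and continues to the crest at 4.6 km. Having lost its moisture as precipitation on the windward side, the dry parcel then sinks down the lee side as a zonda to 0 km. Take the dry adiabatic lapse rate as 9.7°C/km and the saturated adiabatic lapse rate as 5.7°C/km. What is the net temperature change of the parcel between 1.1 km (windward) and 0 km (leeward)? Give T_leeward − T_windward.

+16.27°C

Dry to 3200 m: -9.7 × 2.1 km = -20.37°C, so T = -14.67°C.
Saturated to 4600 m: -5.7 × 1.4 km = -7.98°C, so T = -22.65°C.
Dry descent to 0 m: +9.7 × 4.6 km = +44.62°C, so T = 21.97°C.
Net change vs windward start: 21.97 − 5.7 = +16.27°C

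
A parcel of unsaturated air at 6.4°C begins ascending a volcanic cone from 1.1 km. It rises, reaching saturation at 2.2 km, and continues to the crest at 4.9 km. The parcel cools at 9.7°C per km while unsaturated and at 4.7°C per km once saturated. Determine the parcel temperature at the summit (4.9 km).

Dry to 2200 m: -9.7 × 1.1 km = -10.67°C, so T = -4.27°C.
Saturated to 4900 m: -4.7 × 2.7 km = -12.69°C, so T = -16.96°C.

-16.96°C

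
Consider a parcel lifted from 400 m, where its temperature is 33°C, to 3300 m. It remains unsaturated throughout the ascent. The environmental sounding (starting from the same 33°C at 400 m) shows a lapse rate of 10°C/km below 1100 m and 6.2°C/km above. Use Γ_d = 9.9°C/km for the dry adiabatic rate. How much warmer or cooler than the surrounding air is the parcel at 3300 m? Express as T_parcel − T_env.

-8.07°C (parcel cooler than environment)

Parcel:
  400–3300 m, dry: Δz = 2.9 km ⇒ ΔT = -28.71°C; T = 4.29°C
Environment:
  400–1100 m, environment, lower layer: Δz = 0.7 km ⇒ ΔT = -7°C; T = 26°C
  1100–3300 m, environment, upper layer: Δz = 2.2 km ⇒ ΔT = -13.64°C; T = 12.36°C
T_parcel − T_env = 4.29 − 12.36 = -8.07°C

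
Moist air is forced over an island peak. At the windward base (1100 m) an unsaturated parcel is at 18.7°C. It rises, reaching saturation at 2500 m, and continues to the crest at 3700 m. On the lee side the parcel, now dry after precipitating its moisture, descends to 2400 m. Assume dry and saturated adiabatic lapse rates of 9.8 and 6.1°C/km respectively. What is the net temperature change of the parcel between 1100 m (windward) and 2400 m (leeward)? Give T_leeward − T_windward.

-8.3°C

From 1100 m to 2500 m (dry): cools by 9.8 × 1.4 = 13.72°C, giving 4.98°C.
From 2500 m to 3700 m (saturated): cools by 6.1 × 1.2 = 7.32°C, giving -2.34°C.
From 3700 m to 2400 m (dry descent): warms by 9.8 × 1.3 = 12.74°C, giving 10.4°C.
Net change vs windward start: 10.4 − 18.7 = -8.3°C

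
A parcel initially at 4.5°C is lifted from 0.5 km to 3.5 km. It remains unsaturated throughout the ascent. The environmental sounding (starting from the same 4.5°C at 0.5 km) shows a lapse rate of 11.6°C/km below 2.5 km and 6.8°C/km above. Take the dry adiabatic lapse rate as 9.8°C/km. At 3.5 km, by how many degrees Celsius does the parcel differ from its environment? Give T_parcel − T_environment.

+0.6°C (parcel warmer than environment)

Parcel:
  500–3500 m, dry: Δz = 3 km ⇒ ΔT = -29.4°C; T = -24.9°C
Environment:
  500–2500 m, environment, lower layer: Δz = 2 km ⇒ ΔT = -23.2°C; T = -18.7°C
  2500–3500 m, environment, upper layer: Δz = 1 km ⇒ ΔT = -6.8°C; T = -25.5°C
T_parcel − T_env = -24.9 − (-25.5) = +0.6°C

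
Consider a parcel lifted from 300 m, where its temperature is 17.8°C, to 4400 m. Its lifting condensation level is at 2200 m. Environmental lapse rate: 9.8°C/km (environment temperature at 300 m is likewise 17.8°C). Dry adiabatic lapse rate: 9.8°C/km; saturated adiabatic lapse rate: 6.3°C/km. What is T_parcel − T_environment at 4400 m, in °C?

+7.7°C (parcel warmer than environment)

Parcel:
  Dry to 2200 m: -9.8 × 1.9 km = -18.62°C, so T = -0.82°C.
  Saturated to 4400 m: -6.3 × 2.2 km = -13.86°C, so T = -14.68°C.
Environment:
  Environment to 4400 m: -9.8 × 4.1 km = -40.18°C, so T = -22.38°C.
T_parcel − T_env = -14.68 − (-22.38) = +7.7°C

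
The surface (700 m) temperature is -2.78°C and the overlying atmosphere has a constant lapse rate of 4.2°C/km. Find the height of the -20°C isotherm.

4800 m

Height above start = (-2.78 − (-20)) / 4.2 = 4.1 km
Altitude = 700 m + 4100 m = 4800 m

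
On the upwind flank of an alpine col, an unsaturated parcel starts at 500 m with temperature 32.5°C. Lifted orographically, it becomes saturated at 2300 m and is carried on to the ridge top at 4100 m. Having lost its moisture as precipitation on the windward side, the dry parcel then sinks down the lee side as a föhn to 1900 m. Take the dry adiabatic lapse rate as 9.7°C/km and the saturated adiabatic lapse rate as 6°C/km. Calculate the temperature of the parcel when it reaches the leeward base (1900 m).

25.58°C

From 500 m to 2300 m (dry): cools by 9.7 × 1.8 = 17.46°C, giving 15.04°C.
From 2300 m to 4100 m (saturated): cools by 6 × 1.8 = 10.8°C, giving 4.24°C.
From 4100 m to 1900 m (dry descent): warms by 9.7 × 2.2 = 21.34°C, giving 25.58°C.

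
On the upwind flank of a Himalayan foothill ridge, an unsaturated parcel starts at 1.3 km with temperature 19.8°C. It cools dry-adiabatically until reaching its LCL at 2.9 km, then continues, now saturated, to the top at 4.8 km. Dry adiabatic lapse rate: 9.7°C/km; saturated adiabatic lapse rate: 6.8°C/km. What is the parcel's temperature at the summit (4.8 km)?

1300–2900 m, dry: Δz = 1.6 km ⇒ ΔT = -15.52°C; T = 4.28°C
2900–4800 m, saturated: Δz = 1.9 km ⇒ ΔT = -12.92°C; T = -8.64°C

-8.64°C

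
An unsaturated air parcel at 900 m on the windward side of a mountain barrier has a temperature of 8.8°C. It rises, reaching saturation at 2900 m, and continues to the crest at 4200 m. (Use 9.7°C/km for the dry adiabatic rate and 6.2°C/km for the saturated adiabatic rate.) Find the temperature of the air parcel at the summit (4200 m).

Dry to 2900 m: -9.7 × 2 km = -19.4°C, so T = -10.6°C.
Saturated to 4200 m: -6.2 × 1.3 km = -8.06°C, so T = -18.66°C.

-18.66°C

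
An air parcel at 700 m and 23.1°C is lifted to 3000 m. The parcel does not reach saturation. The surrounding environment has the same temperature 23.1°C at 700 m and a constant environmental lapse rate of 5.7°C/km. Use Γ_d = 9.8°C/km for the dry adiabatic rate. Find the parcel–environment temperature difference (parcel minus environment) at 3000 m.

-9.43°C (parcel cooler than environment)

Parcel:
  700 → 3000 m (dry, 9.8°C/km): ΔT = -9.8 × 2.3 = -22.54°C → T = 0.56°C
Environment:
  700 → 3000 m (environment, 5.7°C/km): ΔT = -5.7 × 2.3 = -13.11°C → T = 9.99°C
T_parcel − T_env = 0.56 − 9.99 = -9.43°C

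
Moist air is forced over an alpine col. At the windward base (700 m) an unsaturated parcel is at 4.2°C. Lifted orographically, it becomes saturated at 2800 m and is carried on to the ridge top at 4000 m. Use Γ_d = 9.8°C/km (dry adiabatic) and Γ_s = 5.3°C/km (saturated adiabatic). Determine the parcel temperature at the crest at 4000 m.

700–2800 m, dry: Δz = 2.1 km ⇒ ΔT = -20.58°C; T = -16.38°C
2800–4000 m, saturated: Δz = 1.2 km ⇒ ΔT = -6.36°C; T = -22.74°C

-22.74°C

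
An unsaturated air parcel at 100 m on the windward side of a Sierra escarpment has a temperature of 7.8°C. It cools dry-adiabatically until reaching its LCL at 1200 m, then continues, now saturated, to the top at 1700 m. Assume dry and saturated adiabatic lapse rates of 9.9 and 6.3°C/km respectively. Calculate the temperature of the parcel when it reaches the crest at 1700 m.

-6.24°C

From 100 m to 1200 m (dry): cools by 9.9 × 1.1 = 10.89°C, giving -3.09°C.
From 1200 m to 1700 m (saturated): cools by 6.3 × 0.5 = 3.15°C, giving -6.24°C.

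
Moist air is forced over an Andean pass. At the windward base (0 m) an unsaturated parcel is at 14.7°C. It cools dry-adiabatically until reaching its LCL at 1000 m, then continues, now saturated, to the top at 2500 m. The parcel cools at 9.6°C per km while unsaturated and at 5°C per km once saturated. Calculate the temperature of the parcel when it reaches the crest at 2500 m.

From 0 m to 1000 m (dry): cools by 9.6 × 1 = 9.6°C, giving 5.1°C.
From 1000 m to 2500 m (saturated): cools by 5 × 1.5 = 7.5°C, giving -2.4°C.

-2.4°C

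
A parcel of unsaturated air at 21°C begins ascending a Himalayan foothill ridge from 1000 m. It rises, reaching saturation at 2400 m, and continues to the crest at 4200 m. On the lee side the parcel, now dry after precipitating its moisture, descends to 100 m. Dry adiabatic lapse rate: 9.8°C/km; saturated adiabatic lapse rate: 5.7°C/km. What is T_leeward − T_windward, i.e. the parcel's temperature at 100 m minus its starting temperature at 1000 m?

+16.2°C

1000 → 2400 m (dry, 9.8°C/km): ΔT = -9.8 × 1.4 = -13.72°C → T = 7.28°C
2400 → 4200 m (saturated, 5.7°C/km): ΔT = -5.7 × 1.8 = -10.26°C → T = -2.98°C
4200 → 100 m (dry descent, 9.8°C/km): ΔT = +9.8 × 4.1 = +40.18°C → T = 37.2°C
Net change vs windward start: 37.2 − 21 = +16.2°C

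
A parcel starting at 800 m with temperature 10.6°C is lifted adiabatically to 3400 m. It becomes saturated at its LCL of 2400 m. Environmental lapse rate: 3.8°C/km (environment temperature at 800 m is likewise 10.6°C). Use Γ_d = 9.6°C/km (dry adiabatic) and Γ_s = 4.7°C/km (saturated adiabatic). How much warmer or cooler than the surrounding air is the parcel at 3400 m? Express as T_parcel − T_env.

Parcel:
  Dry to 2400 m: -9.6 × 1.6 km = -15.36°C, so T = -4.76°C.
  Saturated to 3400 m: -4.7 × 1 km = -4.7°C, so T = -9.46°C.
Environment:
  Environment to 3400 m: -3.8 × 2.6 km = -9.88°C, so T = 0.72°C.
T_parcel − T_env = -9.46 − 0.72 = -10.18°C

-10.18°C (parcel cooler than environment)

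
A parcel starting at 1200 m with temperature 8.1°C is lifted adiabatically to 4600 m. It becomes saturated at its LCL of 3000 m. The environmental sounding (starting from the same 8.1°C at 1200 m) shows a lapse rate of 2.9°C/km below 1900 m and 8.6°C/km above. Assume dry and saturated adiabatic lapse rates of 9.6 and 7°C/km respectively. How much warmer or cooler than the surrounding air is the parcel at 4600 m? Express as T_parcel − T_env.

Parcel:
  1200 → 3000 m (dry, 9.6°C/km): ΔT = -9.6 × 1.8 = -17.28°C → T = -9.18°C
  3000 → 4600 m (saturated, 7°C/km): ΔT = -7 × 1.6 = -11.2°C → T = -20.38°C
Environment:
  1200 → 1900 m (environment, lower layer, 2.9°C/km): ΔT = -2.9 × 0.7 = -2.03°C → T = 6.07°C
  1900 → 4600 m (environment, upper layer, 8.6°C/km): ΔT = -8.6 × 2.7 = -23.22°C → T = -17.15°C
T_parcel − T_env = -20.38 − (-17.15) = -3.23°C

-3.23°C (parcel cooler than environment)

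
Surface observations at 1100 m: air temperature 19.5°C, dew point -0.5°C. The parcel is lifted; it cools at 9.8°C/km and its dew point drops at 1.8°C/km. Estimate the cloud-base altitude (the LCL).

3600 m

T and T_d converge at 9.8 − 1.8 = 8°C per km
Height above start = (19.5 − (-0.5)) / 8 = 2.5 km
LCL altitude = 1100 m + 2500 m = 3600 m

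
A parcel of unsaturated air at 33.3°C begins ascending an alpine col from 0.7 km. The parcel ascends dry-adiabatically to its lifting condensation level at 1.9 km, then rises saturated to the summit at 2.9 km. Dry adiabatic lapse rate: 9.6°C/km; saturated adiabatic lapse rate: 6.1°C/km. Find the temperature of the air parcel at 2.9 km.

15.68°C

700–1900 m, dry: Δz = 1.2 km ⇒ ΔT = -11.52°C; T = 21.78°C
1900–2900 m, saturated: Δz = 1 km ⇒ ΔT = -6.1°C; T = 15.68°C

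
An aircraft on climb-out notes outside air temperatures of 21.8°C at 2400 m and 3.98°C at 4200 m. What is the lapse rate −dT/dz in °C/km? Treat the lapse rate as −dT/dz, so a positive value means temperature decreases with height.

9.9°C/km

Γ = −ΔT/Δz = (21.8 − 3.98) / (4200 − 2400) m
  = 17.82°C / 1.8 km = 9.9°C/km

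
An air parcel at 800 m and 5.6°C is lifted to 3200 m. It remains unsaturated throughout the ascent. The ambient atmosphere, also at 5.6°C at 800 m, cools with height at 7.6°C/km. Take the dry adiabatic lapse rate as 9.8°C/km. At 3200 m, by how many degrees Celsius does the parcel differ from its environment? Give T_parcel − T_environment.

Parcel:
  800 → 3200 m (dry, 9.8°C/km): ΔT = -9.8 × 2.4 = -23.52°C → T = -17.92°C
Environment:
  800 → 3200 m (environment, 7.6°C/km): ΔT = -7.6 × 2.4 = -18.24°C → T = -12.64°C
T_parcel − T_env = -17.92 − (-12.64) = -5.28°C

-5.28°C (parcel cooler than environment)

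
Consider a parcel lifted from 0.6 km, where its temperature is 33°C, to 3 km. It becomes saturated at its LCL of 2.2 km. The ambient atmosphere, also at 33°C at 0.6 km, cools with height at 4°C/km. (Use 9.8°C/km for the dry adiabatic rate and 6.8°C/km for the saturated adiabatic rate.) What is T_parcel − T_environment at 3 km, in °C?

-11.52°C (parcel cooler than environment)

Parcel:
  600–2200 m, dry: Δz = 1.6 km ⇒ ΔT = -15.68°C; T = 17.32°C
  2200–3000 m, saturated: Δz = 0.8 km ⇒ ΔT = -5.44°C; T = 11.88°C
Environment:
  600–3000 m, environment: Δz = 2.4 km ⇒ ΔT = -9.6°C; T = 23.4°C
T_parcel − T_env = 11.88 − 23.4 = -11.52°C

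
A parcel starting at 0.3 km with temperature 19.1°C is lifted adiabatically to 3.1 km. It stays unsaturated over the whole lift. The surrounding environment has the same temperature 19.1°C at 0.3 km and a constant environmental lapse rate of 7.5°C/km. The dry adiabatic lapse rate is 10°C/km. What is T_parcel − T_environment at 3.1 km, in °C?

-7°C (parcel cooler than environment)

Parcel:
  Dry to 3100 m: -10 × 2.8 km = -28°C, so T = -8.9°C.
Environment:
  Environment to 3100 m: -7.5 × 2.8 km = -21°C, so T = -1.9°C.
T_parcel − T_env = -8.9 − (-1.9) = -7°C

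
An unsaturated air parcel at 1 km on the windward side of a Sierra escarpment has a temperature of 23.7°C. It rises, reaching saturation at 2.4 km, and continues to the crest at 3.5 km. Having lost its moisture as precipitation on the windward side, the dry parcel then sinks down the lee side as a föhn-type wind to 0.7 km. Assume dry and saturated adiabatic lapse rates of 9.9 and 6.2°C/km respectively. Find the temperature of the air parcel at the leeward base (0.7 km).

30.74°C

1000 → 2400 m (dry, 9.9°C/km): ΔT = -9.9 × 1.4 = -13.86°C → T = 9.84°C
2400 → 3500 m (saturated, 6.2°C/km): ΔT = -6.2 × 1.1 = -6.82°C → T = 3.02°C
3500 → 700 m (dry descent, 9.9°C/km): ΔT = +9.9 × 2.8 = +27.72°C → T = 30.74°C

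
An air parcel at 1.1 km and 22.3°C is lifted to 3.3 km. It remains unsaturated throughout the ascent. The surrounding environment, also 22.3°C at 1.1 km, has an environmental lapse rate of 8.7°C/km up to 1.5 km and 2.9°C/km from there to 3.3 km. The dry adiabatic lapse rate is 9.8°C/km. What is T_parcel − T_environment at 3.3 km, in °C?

Parcel:
  1100–3300 m, dry: Δz = 2.2 km ⇒ ΔT = -21.56°C; T = 0.74°C
Environment:
  1100–1500 m, environment, lower layer: Δz = 0.4 km ⇒ ΔT = -3.48°C; T = 18.82°C
  1500–3300 m, environment, upper layer: Δz = 1.8 km ⇒ ΔT = -5.22°C; T = 13.6°C
T_parcel − T_env = 0.74 − 13.6 = -12.86°C

-12.86°C (parcel cooler than environment)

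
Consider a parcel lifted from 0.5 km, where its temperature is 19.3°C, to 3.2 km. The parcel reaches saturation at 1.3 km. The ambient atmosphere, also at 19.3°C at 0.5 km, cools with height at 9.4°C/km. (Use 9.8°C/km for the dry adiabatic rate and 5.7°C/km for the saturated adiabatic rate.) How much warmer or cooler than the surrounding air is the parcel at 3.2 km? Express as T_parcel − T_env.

+6.71°C (parcel warmer than environment)

Parcel:
  500–1300 m, dry: Δz = 0.8 km ⇒ ΔT = -7.84°C; T = 11.46°C
  1300–3200 m, saturated: Δz = 1.9 km ⇒ ΔT = -10.83°C; T = 0.63°C
Environment:
  500–3200 m, environment: Δz = 2.7 km ⇒ ΔT = -25.38°C; T = -6.08°C
T_parcel − T_env = 0.63 − (-6.08) = +6.71°C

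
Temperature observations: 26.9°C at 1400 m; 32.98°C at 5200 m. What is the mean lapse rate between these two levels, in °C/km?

-1.6°C/km

Γ = −ΔT/Δz = (26.9 − 32.98) / (5200 − 1400) m
  = -6.08°C / 3.8 km = -1.6°C/km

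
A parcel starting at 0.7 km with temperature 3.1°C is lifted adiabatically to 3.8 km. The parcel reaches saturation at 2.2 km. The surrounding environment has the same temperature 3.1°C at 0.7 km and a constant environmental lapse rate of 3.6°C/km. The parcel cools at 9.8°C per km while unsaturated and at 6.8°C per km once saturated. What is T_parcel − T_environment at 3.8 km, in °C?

Parcel:
  From 700 m to 2200 m (dry): cools by 9.8 × 1.5 = 14.7°C, giving -11.6°C.
  From 2200 m to 3800 m (saturated): cools by 6.8 × 1.6 = 10.88°C, giving -22.48°C.
Environment:
  From 700 m to 3800 m (environment): cools by 3.6 × 3.1 = 11.16°C, giving -8.06°C.
T_parcel − T_env = -22.48 − (-8.06) = -14.42°C

-14.42°C (parcel cooler than environment)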